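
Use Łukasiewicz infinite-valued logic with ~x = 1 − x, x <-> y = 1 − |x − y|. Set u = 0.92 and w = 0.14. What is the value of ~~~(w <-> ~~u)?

~u = 1 − 0.92 = 0.08
~~u = 1 − 0.08 = 0.92
w <-> ~~u = 1 − |0.14 − 0.92| = 1 − 0.78 = 0.22
~(w <-> ~~u) = 1 − 0.22 = 0.78
~~(w <-> ~~u) = 1 − 0.78 = 0.22
~~~(w <-> ~~u) = 1 − 0.22 = 0.78

0.78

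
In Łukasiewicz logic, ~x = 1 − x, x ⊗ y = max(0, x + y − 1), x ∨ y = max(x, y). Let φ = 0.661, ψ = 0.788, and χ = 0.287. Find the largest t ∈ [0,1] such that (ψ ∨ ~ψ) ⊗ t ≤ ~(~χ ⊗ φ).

~ψ = 1 − 0.788 = 0.212
ψ ∨ ~ψ = max(0.788, 0.212) = 0.788
So the left factor is ψ ∨ ~ψ = 0.788.
~χ = 1 − 0.287 = 0.713
~χ ⊗ φ = max(0, 0.713 + 0.661 − 1) = max(0, 0.374) = 0.374
~(~χ ⊗ φ) = 1 − 0.374 = 0.626
So the right-hand bound is ~(~χ ⊗ φ) = 0.626.
The residuum of the Łukasiewicz t-norm gives the supremum: min(1, 1 − 0.788 + 0.626).
1 − 0.788 + 0.626 = 0.838, so t = min(1, 0.838) = 0.838.
Check: 0.788 ⊗ 0.838 = max(0, 0.626) = 0.626 ≤ 0.626.

0.838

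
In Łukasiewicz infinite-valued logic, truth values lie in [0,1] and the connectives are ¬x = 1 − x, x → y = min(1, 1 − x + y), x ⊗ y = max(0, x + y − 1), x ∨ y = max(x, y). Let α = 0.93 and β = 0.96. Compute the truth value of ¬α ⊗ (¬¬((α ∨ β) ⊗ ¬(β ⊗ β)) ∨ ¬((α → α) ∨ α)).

¬α = 1 − 0.93 = 0.07
α ∨ β = max(0.93, 0.96) = 0.96
β ⊗ β = max(0, 0.96 + 0.96 − 1) = max(0, 0.92) = 0.92
¬(β ⊗ β) = 1 − 0.92 = 0.08
(α ∨ β) ⊗ ¬(β ⊗ β) = max(0, 0.96 + 0.08 − 1) = max(0, 0.04) = 0.04
¬((α ∨ β) ⊗ ¬(β ⊗ β)) = 1 − 0.04 = 0.96
¬¬((α ∨ β) ⊗ ¬(β ⊗ β)) = 1 − 0.96 = 0.04
α → α = min(1, 1 − 0.93 + 0.93) = min(1, 1.00) = 1.00
(α → α) ∨ α = max(1.00, 0.93) = 1.00
¬((α → α) ∨ α) = 1 − 1.00 = 0.00
¬¬((α ∨ β) ⊗ ¬(β ⊗ β)) ∨ ¬((α → α) ∨ α) = max(0.04, 0.00) = 0.04
¬α ⊗ (¬¬((α ∨ β) ⊗ ¬(β ⊗ β)) ∨ ¬((α → α) ∨ α)) = max(0, 0.07 + 0.04 − 1) = max(0, -0.89) = 0.00

0.00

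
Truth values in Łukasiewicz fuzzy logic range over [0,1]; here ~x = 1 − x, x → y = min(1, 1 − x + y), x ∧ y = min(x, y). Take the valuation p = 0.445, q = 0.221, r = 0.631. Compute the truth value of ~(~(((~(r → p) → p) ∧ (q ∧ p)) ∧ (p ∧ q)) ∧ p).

r → p = min(1, 1 − 0.631 + 0.445) = min(1, 0.814) = 0.814
~(r → p) = 1 − 0.814 = 0.186
~(r → p) → p = min(1, 1 − 0.186 + 0.445) = min(1, 1.259) = 1.000
q ∧ p = min(0.221, 0.445) = 0.221
(~(r → p) → p) ∧ (q ∧ p) = min(1.000, 0.221) = 0.221
p ∧ q = min(0.445, 0.221) = 0.221
((~(r → p) → p) ∧ (q ∧ p)) ∧ (p ∧ q) = min(0.221, 0.221) = 0.221
~(((~(r → p) → p) ∧ (q ∧ p)) ∧ (p ∧ q)) = 1 − 0.221 = 0.779
~(((~(r → p) → p) ∧ (q ∧ p)) ∧ (p ∧ q)) ∧ p = min(0.779, 0.445) = 0.445
~(~(((~(r → p) → p) ∧ (q ∧ p)) ∧ (p ∧ q)) ∧ p) = 1 − 0.445 = 0.555

0.555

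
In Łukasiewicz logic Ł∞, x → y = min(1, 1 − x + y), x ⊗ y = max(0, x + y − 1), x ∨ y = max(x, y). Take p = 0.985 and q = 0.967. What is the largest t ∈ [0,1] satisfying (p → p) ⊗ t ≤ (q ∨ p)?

p → p = min(1, 1 − 0.985 + 0.985) = min(1, 1.000) = 1.000
So the left factor is p → p = 1.000.
q ∨ p = max(0.967, 0.985) = 0.985
So the right-hand bound is q ∨ p = 0.985.
The residuum of the Łukasiewicz t-norm gives the supremum: min(1, 1 − 1.000 + 0.985).
1 − 1.000 + 0.985 = 0.985, so t = min(1, 0.985) = 0.985.
Check: 1.000 ⊗ 0.985 = max(0, 0.985) = 0.985 ≤ 0.985.

0.985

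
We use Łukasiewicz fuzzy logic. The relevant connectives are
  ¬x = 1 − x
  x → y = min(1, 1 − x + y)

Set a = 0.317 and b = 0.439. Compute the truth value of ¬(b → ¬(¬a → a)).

¬a = 1 − 0.317 = 0.683
¬a → a = min(1, 1 − 0.683 + 0.317) = min(1, 0.634) = 0.634
¬(¬a → a) = 1 − 0.634 = 0.366
b → ¬(¬a → a) = min(1, 1 − 0.439 + 0.366) = min(1, 0.927) = 0.927
¬(b → ¬(¬a → a)) = 1 − 0.927 = 0.073

0.073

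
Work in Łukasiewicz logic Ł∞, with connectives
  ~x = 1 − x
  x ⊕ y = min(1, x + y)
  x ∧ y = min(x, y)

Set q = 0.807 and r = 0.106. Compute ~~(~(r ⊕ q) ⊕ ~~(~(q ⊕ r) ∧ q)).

r ⊕ q = min(1, 0.106 + 0.807) = min(1, 0.913) = 0.913
~(r ⊕ q) = 1 − 0.913 = 0.087
q ⊕ r = min(1, 0.807 + 0.106) = min(1, 0.913) = 0.913
~(q ⊕ r) = 1 − 0.913 = 0.087
~(q ⊕ r) ∧ q = min(0.087, 0.807) = 0.087
~(~(q ⊕ r) ∧ q) = 1 − 0.087 = 0.913
~~(~(q ⊕ r) ∧ q) = 1 − 0.913 = 0.087
~(r ⊕ q) ⊕ ~~(~(q ⊕ r) ∧ q) = min(1, 0.087 + 0.087) = min(1, 0.174) = 0.174
~(~(r ⊕ q) ⊕ ~~(~(q ⊕ r) ∧ q)) = 1 − 0.174 = 0.826
~~(~(r ⊕ q) ⊕ ~~(~(q ⊕ r) ∧ q)) = 1 − 0.826 = 0.174

0.174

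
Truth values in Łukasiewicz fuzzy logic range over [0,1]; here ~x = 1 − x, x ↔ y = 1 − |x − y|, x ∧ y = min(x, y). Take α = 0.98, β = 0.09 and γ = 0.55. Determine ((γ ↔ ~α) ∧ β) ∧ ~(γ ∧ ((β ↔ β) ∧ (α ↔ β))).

0.09

~α = 1 − 0.98 = 0.02
γ ↔ ~α = 1 − |0.55 − 0.02| = 1 − 0.53 = 0.47
(γ ↔ ~α) ∧ β = min(0.47, 0.09) = 0.09
β ↔ β = 1 − |0.09 − 0.09| = 1 − 0.00 = 1.00
α ↔ β = 1 − |0.98 − 0.09| = 1 − 0.89 = 0.11
(β ↔ β) ∧ (α ↔ β) = min(1.00, 0.11) = 0.11
γ ∧ ((β ↔ β) ∧ (α ↔ β)) = min(0.55, 0.11) = 0.11
~(γ ∧ ((β ↔ β) ∧ (α ↔ β))) = 1 − 0.11 = 0.89
((γ ↔ ~α) ∧ β) ∧ ~(γ ∧ ((β ↔ β) ∧ (α ↔ β))) = min(0.09, 0.89) = 0.09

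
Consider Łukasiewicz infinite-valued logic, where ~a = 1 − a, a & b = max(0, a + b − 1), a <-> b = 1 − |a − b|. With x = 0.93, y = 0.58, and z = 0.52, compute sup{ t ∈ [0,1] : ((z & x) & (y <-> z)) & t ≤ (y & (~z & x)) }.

z & x = max(0, 0.52 + 0.93 − 1) = max(0, 0.45) = 0.45
y <-> z = 1 − |0.58 − 0.52| = 1 − 0.06 = 0.94
(z & x) & (y <-> z) = max(0, 0.45 + 0.94 − 1) = max(0, 0.39) = 0.39
So the left factor is (z & x) & (y <-> z) = 0.39.
~z = 1 − 0.52 = 0.48
~z & x = max(0, 0.48 + 0.93 − 1) = max(0, 0.41) = 0.41
y & (~z & x) = max(0, 0.58 + 0.41 − 1) = max(0, -0.01) = 0.00
So the right-hand bound is y & (~z & x) = 0.00.
The residuum of the Łukasiewicz t-norm gives the supremum: min(1, 1 − 0.39 + 0.00).
1 − 0.39 + 0.00 = 0.61, so t = min(1, 0.61) = 0.61.
Check: 0.39 & 0.61 = max(0, 0.00) = 0.00 ≤ 0.00.

0.61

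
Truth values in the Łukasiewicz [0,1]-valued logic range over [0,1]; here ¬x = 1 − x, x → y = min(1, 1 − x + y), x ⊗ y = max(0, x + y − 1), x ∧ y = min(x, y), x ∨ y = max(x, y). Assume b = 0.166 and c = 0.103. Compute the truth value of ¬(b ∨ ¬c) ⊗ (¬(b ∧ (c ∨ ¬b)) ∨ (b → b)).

0.103

¬c = 1 − 0.103 = 0.897
b ∨ ¬c = max(0.166, 0.897) = 0.897
¬(b ∨ ¬c) = 1 − 0.897 = 0.103
¬b = 1 − 0.166 = 0.834
c ∨ ¬b = max(0.103, 0.834) = 0.834
b ∧ (c ∨ ¬b) = min(0.166, 0.834) = 0.166
¬(b ∧ (c ∨ ¬b)) = 1 − 0.166 = 0.834
b → b = min(1, 1 − 0.166 + 0.166) = min(1, 1.000) = 1.000
¬(b ∧ (c ∨ ¬b)) ∨ (b → b) = max(0.834, 1.000) = 1.000
¬(b ∨ ¬c) ⊗ (¬(b ∧ (c ∨ ¬b)) ∨ (b → b)) = max(0, 0.103 + 1.000 − 1) = max(0, 0.103) = 0.103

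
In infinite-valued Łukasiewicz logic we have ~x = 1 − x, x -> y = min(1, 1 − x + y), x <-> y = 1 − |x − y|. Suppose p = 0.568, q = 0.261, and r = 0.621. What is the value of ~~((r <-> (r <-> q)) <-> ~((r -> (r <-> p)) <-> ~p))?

0.587

r <-> q = 1 − |0.621 − 0.261| = 1 − 0.360 = 0.640
r <-> (r <-> q) = 1 − |0.621 − 0.640| = 1 − 0.019 = 0.981
r <-> p = 1 − |0.621 − 0.568| = 1 − 0.053 = 0.947
r -> (r <-> p) = min(1, 1 − 0.621 + 0.947) = min(1, 1.326) = 1.000
~p = 1 − 0.568 = 0.432
(r -> (r <-> p)) <-> ~p = 1 − |1.000 − 0.432| = 1 − 0.568 = 0.432
~((r -> (r <-> p)) <-> ~p) = 1 − 0.432 = 0.568
(r <-> (r <-> q)) <-> ~((r -> (r <-> p)) <-> ~p) = 1 − |0.981 − 0.568| = 1 − 0.413 = 0.587
~((r <-> (r <-> q)) <-> ~((r -> (r <-> p)) <-> ~p)) = 1 − 0.587 = 0.413
~~((r <-> (r <-> q)) <-> ~((r -> (r <-> p)) <-> ~p)) = 1 − 0.413 = 0.587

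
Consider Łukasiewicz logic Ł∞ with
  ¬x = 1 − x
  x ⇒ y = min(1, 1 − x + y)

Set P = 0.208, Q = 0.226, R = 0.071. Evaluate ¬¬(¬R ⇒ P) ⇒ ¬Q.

1.000

¬R = 1 − 0.071 = 0.929
¬R ⇒ P = min(1, 1 − 0.929 + 0.208) = min(1, 0.279) = 0.279
¬(¬R ⇒ P) = 1 − 0.279 = 0.721
¬¬(¬R ⇒ P) = 1 − 0.721 = 0.279
¬Q = 1 − 0.226 = 0.774
¬¬(¬R ⇒ P) ⇒ ¬Q = min(1, 1 − 0.279 + 0.774) = min(1, 1.495) = 1.000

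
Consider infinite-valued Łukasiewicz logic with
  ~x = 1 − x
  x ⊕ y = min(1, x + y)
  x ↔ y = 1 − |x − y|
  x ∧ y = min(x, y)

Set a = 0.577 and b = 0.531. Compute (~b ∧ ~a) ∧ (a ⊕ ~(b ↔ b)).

0.423

~b = 1 − 0.531 = 0.469
~a = 1 − 0.577 = 0.423
~b ∧ ~a = min(0.469, 0.423) = 0.423
b ↔ b = 1 − |0.531 − 0.531| = 1 − 0.000 = 1.000
~(b ↔ b) = 1 − 1.000 = 0.000
a ⊕ ~(b ↔ b) = min(1, 0.577 + 0.000) = min(1, 0.577) = 0.577
(~b ∧ ~a) ∧ (a ⊕ ~(b ↔ b)) = min(0.423, 0.577) = 0.423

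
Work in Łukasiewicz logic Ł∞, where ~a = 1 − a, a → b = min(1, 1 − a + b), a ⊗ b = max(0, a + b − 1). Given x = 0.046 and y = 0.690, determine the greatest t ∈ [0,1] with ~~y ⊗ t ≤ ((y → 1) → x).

~y = 1 − 0.690 = 0.310
~~y = 1 − 0.310 = 0.690
So the left factor is ~~y = 0.690.
y → 1 = min(1, 1 − 0.690 + 1.000) = min(1, 1.310) = 1.000
(y → 1) → x = min(1, 1 − 1.000 + 0.046) = min(1, 0.046) = 0.046
So the right-hand bound is (y → 1) → x = 0.046.
The residuum of the Łukasiewicz t-norm gives the supremum: min(1, 1 − 0.690 + 0.046).
1 − 0.690 + 0.046 = 0.356, so t = min(1, 0.356) = 0.356.
Check: 0.690 ⊗ 0.356 = max(0, 0.046) = 0.046 ≤ 0.046.

0.356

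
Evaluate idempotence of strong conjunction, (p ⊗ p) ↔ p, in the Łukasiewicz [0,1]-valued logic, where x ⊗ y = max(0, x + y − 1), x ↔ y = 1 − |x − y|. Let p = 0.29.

p ⊗ p = max(0, 0.29 + 0.29 − 1) = max(0, -0.42) = 0.00
(p ⊗ p) ↔ p = 1 − |0.00 − 0.29| = 1 − 0.29 = 0.71
(The value 0.71 < 1 shows this instance is not satisfied; fails in Ł∞ since a ⊗ a = max(0, 2a−1) ≠ a in general.)

0.71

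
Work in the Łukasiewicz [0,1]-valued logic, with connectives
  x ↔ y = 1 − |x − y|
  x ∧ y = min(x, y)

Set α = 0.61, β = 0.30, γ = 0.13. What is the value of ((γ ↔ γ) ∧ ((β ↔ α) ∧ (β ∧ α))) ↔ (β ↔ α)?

0.61

γ ↔ γ = 1 − |0.13 − 0.13| = 1 − 0.00 = 1.00
β ↔ α = 1 − |0.30 − 0.61| = 1 − 0.31 = 0.69
β ∧ α = min(0.30, 0.61) = 0.30
(β ↔ α) ∧ (β ∧ α) = min(0.69, 0.30) = 0.30
(γ ↔ γ) ∧ ((β ↔ α) ∧ (β ∧ α)) = min(1.00, 0.30) = 0.30
((γ ↔ γ) ∧ ((β ↔ α) ∧ (β ∧ α))) ↔ (β ↔ α) = 1 − |0.30 − 0.69| = 1 − 0.39 = 0.61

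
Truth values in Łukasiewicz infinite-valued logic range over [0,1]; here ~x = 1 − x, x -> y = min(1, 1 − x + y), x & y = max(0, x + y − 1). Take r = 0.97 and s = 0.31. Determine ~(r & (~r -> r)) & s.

~r = 1 − 0.97 = 0.03
~r -> r = min(1, 1 − 0.03 + 0.97) = min(1, 1.94) = 1.00
r & (~r -> r) = max(0, 0.97 + 1.00 − 1) = max(0, 0.97) = 0.97
~(r & (~r -> r)) = 1 − 0.97 = 0.03
~(r & (~r -> r)) & s = max(0, 0.03 + 0.31 − 1) = max(0, -0.66) = 0.00

0.00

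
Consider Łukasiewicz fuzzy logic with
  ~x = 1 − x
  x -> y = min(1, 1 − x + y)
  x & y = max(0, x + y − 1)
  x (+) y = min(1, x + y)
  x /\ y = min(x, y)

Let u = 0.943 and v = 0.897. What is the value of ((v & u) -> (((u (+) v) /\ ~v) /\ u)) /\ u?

0.263

v & u = max(0, 0.897 + 0.943 − 1) = max(0, 0.840) = 0.840
u (+) v = min(1, 0.943 + 0.897) = min(1, 1.840) = 1.000
~v = 1 − 0.897 = 0.103
(u (+) v) /\ ~v = min(1.000, 0.103) = 0.103
((u (+) v) /\ ~v) /\ u = min(0.103, 0.943) = 0.103
(v & u) -> (((u (+) v) /\ ~v) /\ u) = min(1, 1 − 0.840 + 0.103) = min(1, 0.263) = 0.263
((v & u) -> (((u (+) v) /\ ~v) /\ u)) /\ u = min(0.263, 0.943) = 0.263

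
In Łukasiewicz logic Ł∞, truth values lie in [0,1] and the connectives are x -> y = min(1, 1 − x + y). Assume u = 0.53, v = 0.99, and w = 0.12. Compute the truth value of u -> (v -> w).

0.60

v -> w = min(1, 1 − 0.99 + 0.12) = min(1, 0.13) = 0.13
u -> (v -> w) = min(1, 1 − 0.53 + 0.13) = min(1, 0.60) = 0.60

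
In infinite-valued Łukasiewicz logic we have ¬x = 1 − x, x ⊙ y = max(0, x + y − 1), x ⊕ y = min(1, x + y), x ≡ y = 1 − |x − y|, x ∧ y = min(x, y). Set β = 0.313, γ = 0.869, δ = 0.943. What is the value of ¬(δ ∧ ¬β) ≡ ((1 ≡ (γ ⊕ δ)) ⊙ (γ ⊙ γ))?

0.575

¬β = 1 − 0.313 = 0.687
δ ∧ ¬β = min(0.943, 0.687) = 0.687
¬(δ ∧ ¬β) = 1 − 0.687 = 0.313
γ ⊕ δ = min(1, 0.869 + 0.943) = min(1, 1.812) = 1.000
1 ≡ (γ ⊕ δ) = 1 − |1.000 − 1.000| = 1 − 0.000 = 1.000
γ ⊙ γ = max(0, 0.869 + 0.869 − 1) = max(0, 0.738) = 0.738
(1 ≡ (γ ⊕ δ)) ⊙ (γ ⊙ γ) = max(0, 1.000 + 0.738 − 1) = max(0, 0.738) = 0.738
¬(δ ∧ ¬β) ≡ ((1 ≡ (γ ⊕ δ)) ⊙ (γ ⊙ γ)) = 1 − |0.313 − 0.738| = 1 − 0.425 = 0.575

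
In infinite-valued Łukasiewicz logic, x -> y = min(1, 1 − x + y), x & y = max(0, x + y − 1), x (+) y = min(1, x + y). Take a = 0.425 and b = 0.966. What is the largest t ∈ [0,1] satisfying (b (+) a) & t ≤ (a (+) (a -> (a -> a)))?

1.000

b (+) a = min(1, 0.966 + 0.425) = min(1, 1.391) = 1.000
So the left factor is b (+) a = 1.000.
a -> a = min(1, 1 − 0.425 + 0.425) = min(1, 1.000) = 1.000
a -> (a -> a) = min(1, 1 − 0.425 + 1.000) = min(1, 1.575) = 1.000
a (+) (a -> (a -> a)) = min(1, 0.425 + 1.000) = min(1, 1.425) = 1.000
So the right-hand bound is a (+) (a -> (a -> a)) = 1.000.
The residuum of the Łukasiewicz t-norm gives the supremum: min(1, 1 − 1.000 + 1.000).
1 − 1.000 + 1.000 = 1.000, so t = min(1, 1.000) = 1.000.
Check: 1.000 & 1.000 = max(0, 1.000) = 1.000 ≤ 1.000.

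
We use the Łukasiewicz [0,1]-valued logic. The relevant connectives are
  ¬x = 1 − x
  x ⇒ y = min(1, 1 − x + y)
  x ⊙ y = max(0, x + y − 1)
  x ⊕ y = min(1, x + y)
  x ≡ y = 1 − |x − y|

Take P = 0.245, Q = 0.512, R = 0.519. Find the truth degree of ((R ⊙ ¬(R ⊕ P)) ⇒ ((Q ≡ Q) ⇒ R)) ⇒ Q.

0.512

R ⊕ P = min(1, 0.519 + 0.245) = min(1, 0.764) = 0.764
¬(R ⊕ P) = 1 − 0.764 = 0.236
R ⊙ ¬(R ⊕ P) = max(0, 0.519 + 0.236 − 1) = max(0, -0.245) = 0.000
Q ≡ Q = 1 − |0.512 − 0.512| = 1 − 0.000 = 1.000
(Q ≡ Q) ⇒ R = min(1, 1 − 1.000 + 0.519) = min(1, 0.519) = 0.519
(R ⊙ ¬(R ⊕ P)) ⇒ ((Q ≡ Q) ⇒ R) = min(1, 1 − 0.000 + 0.519) = min(1, 1.519) = 1.000
((R ⊙ ¬(R ⊕ P)) ⇒ ((Q ≡ Q) ⇒ R)) ⇒ Q = min(1, 1 − 1.000 + 0.512) = min(1, 0.512) = 0.512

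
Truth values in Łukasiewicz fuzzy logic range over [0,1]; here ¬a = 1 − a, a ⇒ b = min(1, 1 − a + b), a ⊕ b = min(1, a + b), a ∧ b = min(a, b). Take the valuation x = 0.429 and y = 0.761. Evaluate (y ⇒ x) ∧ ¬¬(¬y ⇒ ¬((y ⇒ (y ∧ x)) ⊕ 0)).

y ⇒ x = min(1, 1 − 0.761 + 0.429) = min(1, 0.668) = 0.668
¬y = 1 − 0.761 = 0.239
y ∧ x = min(0.761, 0.429) = 0.429
y ⇒ (y ∧ x) = min(1, 1 − 0.761 + 0.429) = min(1, 0.668) = 0.668
(y ⇒ (y ∧ x)) ⊕ 0 = min(1, 0.668 + 0.000) = min(1, 0.668) = 0.668
¬((y ⇒ (y ∧ x)) ⊕ 0) = 1 − 0.668 = 0.332
¬y ⇒ ¬((y ⇒ (y ∧ x)) ⊕ 0) = min(1, 1 − 0.239 + 0.332) = min(1, 1.093) = 1.000
¬(¬y ⇒ ¬((y ⇒ (y ∧ x)) ⊕ 0)) = 1 − 1.000 = 0.000
¬¬(¬y ⇒ ¬((y ⇒ (y ∧ x)) ⊕ 0)) = 1 − 0.000 = 1.000
(y ⇒ x) ∧ ¬¬(¬y ⇒ ¬((y ⇒ (y ∧ x)) ⊕ 0)) = min(0.668, 1.000) = 0.668

0.668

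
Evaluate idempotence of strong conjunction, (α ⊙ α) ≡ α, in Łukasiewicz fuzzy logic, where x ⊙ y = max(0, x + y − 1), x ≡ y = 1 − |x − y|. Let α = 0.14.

0.86

α ⊙ α = max(0, 0.14 + 0.14 − 1) = max(0, -0.72) = 0.00
(α ⊙ α) ≡ α = 1 − |0.00 − 0.14| = 1 − 0.14 = 0.86
(The value 0.86 < 1 shows this instance is not satisfied; fails in Ł∞ since a ⊗ a = max(0, 2a−1) ≠ a in general.)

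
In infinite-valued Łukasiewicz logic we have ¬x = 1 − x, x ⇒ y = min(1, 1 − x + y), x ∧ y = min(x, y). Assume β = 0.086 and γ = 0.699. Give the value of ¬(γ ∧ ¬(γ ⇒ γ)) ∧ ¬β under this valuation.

0.914

γ ⇒ γ = min(1, 1 − 0.699 + 0.699) = min(1, 1.000) = 1.000
¬(γ ⇒ γ) = 1 − 1.000 = 0.000
γ ∧ ¬(γ ⇒ γ) = min(0.699, 0.000) = 0.000
¬(γ ∧ ¬(γ ⇒ γ)) = 1 − 0.000 = 1.000
¬β = 1 − 0.086 = 0.914
¬(γ ∧ ¬(γ ⇒ γ)) ∧ ¬β = min(1.000, 0.914) = 0.914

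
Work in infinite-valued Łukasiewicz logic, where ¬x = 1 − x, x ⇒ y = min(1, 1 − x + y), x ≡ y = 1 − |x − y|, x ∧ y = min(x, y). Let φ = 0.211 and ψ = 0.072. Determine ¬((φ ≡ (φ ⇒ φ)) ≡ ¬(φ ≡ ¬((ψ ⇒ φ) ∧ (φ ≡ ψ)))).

φ ⇒ φ = min(1, 1 − 0.211 + 0.211) = min(1, 1.000) = 1.000
φ ≡ (φ ⇒ φ) = 1 − |0.211 − 1.000| = 1 − 0.789 = 0.211
ψ ⇒ φ = min(1, 1 − 0.072 + 0.211) = min(1, 1.139) = 1.000
φ ≡ ψ = 1 − |0.211 − 0.072| = 1 − 0.139 = 0.861
(ψ ⇒ φ) ∧ (φ ≡ ψ) = min(1.000, 0.861) = 0.861
¬((ψ ⇒ φ) ∧ (φ ≡ ψ)) = 1 − 0.861 = 0.139
φ ≡ ¬((ψ ⇒ φ) ∧ (φ ≡ ψ)) = 1 − |0.211 − 0.139| = 1 − 0.072 = 0.928
¬(φ ≡ ¬((ψ ⇒ φ) ∧ (φ ≡ ψ))) = 1 − 0.928 = 0.072
(φ ≡ (φ ⇒ φ)) ≡ ¬(φ ≡ ¬((ψ ⇒ φ) ∧ (φ ≡ ψ))) = 1 − |0.211 − 0.072| = 1 − 0.139 = 0.861
¬((φ ≡ (φ ⇒ φ)) ≡ ¬(φ ≡ ¬((ψ ⇒ φ) ∧ (φ ≡ ψ)))) = 1 − 0.861 = 0.139

0.139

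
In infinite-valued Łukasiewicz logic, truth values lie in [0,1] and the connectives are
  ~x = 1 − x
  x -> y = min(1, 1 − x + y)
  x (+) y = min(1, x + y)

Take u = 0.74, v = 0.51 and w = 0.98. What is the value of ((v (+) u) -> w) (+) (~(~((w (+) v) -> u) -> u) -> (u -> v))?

1.00

v (+) u = min(1, 0.51 + 0.74) = min(1, 1.25) = 1.00
(v (+) u) -> w = min(1, 1 − 1.00 + 0.98) = min(1, 0.98) = 0.98
w (+) v = min(1, 0.98 + 0.51) = min(1, 1.49) = 1.00
(w (+) v) -> u = min(1, 1 − 1.00 + 0.74) = min(1, 0.74) = 0.74
~((w (+) v) -> u) = 1 − 0.74 = 0.26
~((w (+) v) -> u) -> u = min(1, 1 − 0.26 + 0.74) = min(1, 1.48) = 1.00
~(~((w (+) v) -> u) -> u) = 1 − 1.00 = 0.00
u -> v = min(1, 1 − 0.74 + 0.51) = min(1, 0.77) = 0.77
~(~((w (+) v) -> u) -> u) -> (u -> v) = min(1, 1 − 0.00 + 0.77) = min(1, 1.77) = 1.00
((v (+) u) -> w) (+) (~(~((w (+) v) -> u) -> u) -> (u -> v)) = min(1, 0.98 + 1.00) = min(1, 1.98) = 1.00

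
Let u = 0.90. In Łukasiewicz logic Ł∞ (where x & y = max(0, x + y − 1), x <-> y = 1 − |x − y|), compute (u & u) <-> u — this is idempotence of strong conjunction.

0.90

u & u = max(0, 0.90 + 0.90 − 1) = max(0, 0.80) = 0.80
(u & u) <-> u = 1 − |0.80 − 0.90| = 1 − 0.10 = 0.90
(The value 0.90 < 1 shows this instance is not satisfied; fails in Ł∞ since a ⊗ a = max(0, 2a−1) ≠ a in general.)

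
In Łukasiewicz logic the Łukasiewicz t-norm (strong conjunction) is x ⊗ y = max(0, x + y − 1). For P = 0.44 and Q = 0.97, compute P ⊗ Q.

0.41

P ⊗ Q = max(0, 0.44 + 0.97 − 1) = max(0, 0.41) = 0.41
For comparison, the Gödel (minimum) t-norm min(x, y) would give 0.44.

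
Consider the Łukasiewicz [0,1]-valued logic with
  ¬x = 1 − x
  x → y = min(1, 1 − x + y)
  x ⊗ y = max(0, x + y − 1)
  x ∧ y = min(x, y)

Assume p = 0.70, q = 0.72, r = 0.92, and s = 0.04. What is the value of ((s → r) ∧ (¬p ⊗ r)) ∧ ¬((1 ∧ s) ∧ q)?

s → r = min(1, 1 − 0.04 + 0.92) = min(1, 1.88) = 1.00
¬p = 1 − 0.70 = 0.30
¬p ⊗ r = max(0, 0.30 + 0.92 − 1) = max(0, 0.22) = 0.22
(s → r) ∧ (¬p ⊗ r) = min(1.00, 0.22) = 0.22
1 ∧ s = min(1.00, 0.04) = 0.04
(1 ∧ s) ∧ q = min(0.04, 0.72) = 0.04
¬((1 ∧ s) ∧ q) = 1 − 0.04 = 0.96
((s → r) ∧ (¬p ⊗ r)) ∧ ¬((1 ∧ s) ∧ q) = min(0.22, 0.96) = 0.22

0.22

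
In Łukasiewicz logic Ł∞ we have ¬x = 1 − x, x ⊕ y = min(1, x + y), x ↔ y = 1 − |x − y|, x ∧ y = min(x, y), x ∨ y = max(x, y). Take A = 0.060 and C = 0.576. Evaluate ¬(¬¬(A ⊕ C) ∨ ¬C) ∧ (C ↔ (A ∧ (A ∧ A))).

A ⊕ C = min(1, 0.060 + 0.576) = min(1, 0.636) = 0.636
¬(A ⊕ C) = 1 − 0.636 = 0.364
¬¬(A ⊕ C) = 1 − 0.364 = 0.636
¬C = 1 − 0.576 = 0.424
¬¬(A ⊕ C) ∨ ¬C = max(0.636, 0.424) = 0.636
¬(¬¬(A ⊕ C) ∨ ¬C) = 1 − 0.636 = 0.364
A ∧ A = min(0.060, 0.060) = 0.060
A ∧ (A ∧ A) = min(0.060, 0.060) = 0.060
C ↔ (A ∧ (A ∧ A)) = 1 − |0.576 − 0.060| = 1 − 0.516 = 0.484
¬(¬¬(A ⊕ C) ∨ ¬C) ∧ (C ↔ (A ∧ (A ∧ A))) = min(0.364, 0.484) = 0.364

0.364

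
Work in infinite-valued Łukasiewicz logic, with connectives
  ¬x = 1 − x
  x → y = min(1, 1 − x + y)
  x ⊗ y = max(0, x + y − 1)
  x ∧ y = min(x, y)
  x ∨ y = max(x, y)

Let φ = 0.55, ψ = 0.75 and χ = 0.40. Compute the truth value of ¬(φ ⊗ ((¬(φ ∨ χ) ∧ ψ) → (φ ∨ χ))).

0.45

φ ∨ χ = max(0.55, 0.40) = 0.55
¬(φ ∨ χ) = 1 − 0.55 = 0.45
¬(φ ∨ χ) ∧ ψ = min(0.45, 0.75) = 0.45
(¬(φ ∨ χ) ∧ ψ) → (φ ∨ χ) = min(1, 1 − 0.45 + 0.55) = min(1, 1.10) = 1.00
φ ⊗ ((¬(φ ∨ χ) ∧ ψ) → (φ ∨ χ)) = max(0, 0.55 + 1.00 − 1) = max(0, 0.55) = 0.55
¬(φ ⊗ ((¬(φ ∨ χ) ∧ ψ) → (φ ∨ χ))) = 1 − 0.55 = 0.45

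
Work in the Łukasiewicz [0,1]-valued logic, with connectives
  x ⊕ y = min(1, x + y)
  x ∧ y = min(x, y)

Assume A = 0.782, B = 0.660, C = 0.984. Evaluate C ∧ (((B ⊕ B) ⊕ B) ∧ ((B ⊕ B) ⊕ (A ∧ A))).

B ⊕ B = min(1, 0.660 + 0.660) = min(1, 1.320) = 1.000
(B ⊕ B) ⊕ B = min(1, 1.000 + 0.660) = min(1, 1.660) = 1.000
A ∧ A = min(0.782, 0.782) = 0.782
(B ⊕ B) ⊕ (A ∧ A) = min(1, 1.000 + 0.782) = min(1, 1.782) = 1.000
((B ⊕ B) ⊕ B) ∧ ((B ⊕ B) ⊕ (A ∧ A)) = min(1.000, 1.000) = 1.000
C ∧ (((B ⊕ B) ⊕ B) ∧ ((B ⊕ B) ⊕ (A ∧ A))) = min(0.984, 1.000) = 0.984

0.984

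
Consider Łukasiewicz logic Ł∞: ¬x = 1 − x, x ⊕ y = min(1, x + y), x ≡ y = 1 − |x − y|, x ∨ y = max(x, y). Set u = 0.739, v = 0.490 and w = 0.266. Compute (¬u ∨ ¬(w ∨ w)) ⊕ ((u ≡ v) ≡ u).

¬u = 1 − 0.739 = 0.261
w ∨ w = max(0.266, 0.266) = 0.266
¬(w ∨ w) = 1 − 0.266 = 0.734
¬u ∨ ¬(w ∨ w) = max(0.261, 0.734) = 0.734
u ≡ v = 1 − |0.739 − 0.490| = 1 − 0.249 = 0.751
(u ≡ v) ≡ u = 1 − |0.751 − 0.739| = 1 − 0.012 = 0.988
(¬u ∨ ¬(w ∨ w)) ⊕ ((u ≡ v) ≡ u) = min(1, 0.734 + 0.988) = min(1, 1.722) = 1.000

1.000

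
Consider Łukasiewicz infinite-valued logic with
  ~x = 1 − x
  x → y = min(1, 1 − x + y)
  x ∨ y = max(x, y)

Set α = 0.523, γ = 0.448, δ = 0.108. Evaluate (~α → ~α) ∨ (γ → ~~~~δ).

~α = 1 − 0.523 = 0.477
~α → ~α = min(1, 1 − 0.477 + 0.477) = min(1, 1.000) = 1.000
~δ = 1 − 0.108 = 0.892
~~δ = 1 − 0.892 = 0.108
~~~δ = 1 − 0.108 = 0.892
~~~~δ = 1 − 0.892 = 0.108
γ → ~~~~δ = min(1, 1 − 0.448 + 0.108) = min(1, 0.660) = 0.660
(~α → ~α) ∨ (γ → ~~~~δ) = max(1.000, 0.660) = 1.000

1.000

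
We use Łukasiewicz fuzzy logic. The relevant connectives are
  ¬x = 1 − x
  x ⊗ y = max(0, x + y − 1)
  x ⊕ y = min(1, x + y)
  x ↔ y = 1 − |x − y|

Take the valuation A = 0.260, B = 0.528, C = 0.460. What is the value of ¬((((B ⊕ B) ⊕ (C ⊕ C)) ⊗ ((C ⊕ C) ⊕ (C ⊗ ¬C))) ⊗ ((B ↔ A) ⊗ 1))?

0.348

B ⊕ B = min(1, 0.528 + 0.528) = min(1, 1.056) = 1.000
C ⊕ C = min(1, 0.460 + 0.460) = min(1, 0.920) = 0.920
(B ⊕ B) ⊕ (C ⊕ C) = min(1, 1.000 + 0.920) = min(1, 1.920) = 1.000
¬C = 1 − 0.460 = 0.540
C ⊗ ¬C = max(0, 0.460 + 0.540 − 1) = max(0, 0.000) = 0.000
(C ⊕ C) ⊕ (C ⊗ ¬C) = min(1, 0.920 + 0.000) = min(1, 0.920) = 0.920
((B ⊕ B) ⊕ (C ⊕ C)) ⊗ ((C ⊕ C) ⊕ (C ⊗ ¬C)) = max(0, 1.000 + 0.920 − 1) = max(0, 0.920) = 0.920
B ↔ A = 1 − |0.528 − 0.260| = 1 − 0.268 = 0.732
(B ↔ A) ⊗ 1 = max(0, 0.732 + 1.000 − 1) = max(0, 0.732) = 0.732
(((B ⊕ B) ⊕ (C ⊕ C)) ⊗ ((C ⊕ C) ⊕ (C ⊗ ¬C))) ⊗ ((B ↔ A) ⊗ 1) = max(0, 0.920 + 0.732 − 1) = max(0, 0.652) = 0.652
¬((((B ⊕ B) ⊕ (C ⊕ C)) ⊗ ((C ⊕ C) ⊕ (C ⊗ ¬C))) ⊗ ((B ↔ A) ⊗ 1)) = 1 − 0.652 = 0.348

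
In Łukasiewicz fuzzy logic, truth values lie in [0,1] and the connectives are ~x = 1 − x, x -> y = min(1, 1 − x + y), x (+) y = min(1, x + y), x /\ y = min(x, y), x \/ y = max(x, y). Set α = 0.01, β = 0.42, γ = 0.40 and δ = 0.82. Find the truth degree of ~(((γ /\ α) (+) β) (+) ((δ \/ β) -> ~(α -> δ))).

0.39

γ /\ α = min(0.40, 0.01) = 0.01
(γ /\ α) (+) β = min(1, 0.01 + 0.42) = min(1, 0.43) = 0.43
δ \/ β = max(0.82, 0.42) = 0.82
α -> δ = min(1, 1 − 0.01 + 0.82) = min(1, 1.81) = 1.00
~(α -> δ) = 1 − 1.00 = 0.00
(δ \/ β) -> ~(α -> δ) = min(1, 1 − 0.82 + 0.00) = min(1, 0.18) = 0.18
((γ /\ α) (+) β) (+) ((δ \/ β) -> ~(α -> δ)) = min(1, 0.43 + 0.18) = min(1, 0.61) = 0.61
~(((γ /\ α) (+) β) (+) ((δ \/ β) -> ~(α -> δ))) = 1 − 0.61 = 0.39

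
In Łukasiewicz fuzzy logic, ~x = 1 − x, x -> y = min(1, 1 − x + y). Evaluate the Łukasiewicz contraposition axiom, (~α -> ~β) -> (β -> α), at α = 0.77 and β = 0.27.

~α = 1 − 0.77 = 0.23
~β = 1 − 0.27 = 0.73
~α -> ~β = min(1, 1 − 0.23 + 0.73) = min(1, 1.50) = 1.00
β -> α = min(1, 1 − 0.27 + 0.77) = min(1, 1.50) = 1.00
(~α -> ~β) -> (β -> α) = min(1, 1 − 1.00 + 1.00) = min(1, 1.00) = 1.00
(As expected: an axiom of Ł∞, always 1.)

1.00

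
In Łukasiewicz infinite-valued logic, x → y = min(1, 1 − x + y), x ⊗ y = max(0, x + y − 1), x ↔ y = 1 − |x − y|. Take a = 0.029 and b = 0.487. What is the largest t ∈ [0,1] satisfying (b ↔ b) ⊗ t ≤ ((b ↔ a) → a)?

b ↔ b = 1 − |0.487 − 0.487| = 1 − 0.000 = 1.000
So the left factor is b ↔ b = 1.000.
b ↔ a = 1 − |0.487 − 0.029| = 1 − 0.458 = 0.542
(b ↔ a) → a = min(1, 1 − 0.542 + 0.029) = min(1, 0.487) = 0.487
So the right-hand bound is (b ↔ a) → a = 0.487.
The residuum of the Łukasiewicz t-norm gives the supremum: min(1, 1 − 1.000 + 0.487).
1 − 1.000 + 0.487 = 0.487, so t = min(1, 0.487) = 0.487.
Check: 1.000 ⊗ 0.487 = max(0, 0.487) = 0.487 ≤ 0.487.

0.487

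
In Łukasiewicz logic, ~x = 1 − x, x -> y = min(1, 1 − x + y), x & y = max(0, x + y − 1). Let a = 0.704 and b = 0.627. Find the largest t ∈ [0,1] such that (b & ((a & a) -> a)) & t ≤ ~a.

a & a = max(0, 0.704 + 0.704 − 1) = max(0, 0.408) = 0.408
(a & a) -> a = min(1, 1 − 0.408 + 0.704) = min(1, 1.296) = 1.000
b & ((a & a) -> a) = max(0, 0.627 + 1.000 − 1) = max(0, 0.627) = 0.627
So the left factor is b & ((a & a) -> a) = 0.627.
~a = 1 − 0.704 = 0.296
So the right-hand bound is ~a = 0.296.
The residuum of the Łukasiewicz t-norm gives the supremum: min(1, 1 − 0.627 + 0.296).
1 − 0.627 + 0.296 = 0.669, so t = min(1, 0.669) = 0.669.
Check: 0.627 & 0.669 = max(0, 0.296) = 0.296 ≤ 0.296.

0.669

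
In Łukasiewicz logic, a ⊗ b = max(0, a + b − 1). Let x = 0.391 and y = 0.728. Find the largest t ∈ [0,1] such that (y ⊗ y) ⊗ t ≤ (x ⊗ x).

y ⊗ y = max(0, 0.728 + 0.728 − 1) = max(0, 0.456) = 0.456
So the left factor is y ⊗ y = 0.456.
x ⊗ x = max(0, 0.391 + 0.391 − 1) = max(0, -0.218) = 0.000
So the right-hand bound is x ⊗ x = 0.000.
The residuum of the Łukasiewicz t-norm gives the supremum: min(1, 1 − 0.456 + 0.000).
1 − 0.456 + 0.000 = 0.544, so t = min(1, 0.544) = 0.544.
Check: 0.456 ⊗ 0.544 = max(0, 0.000) = 0.000 ≤ 0.000.

0.544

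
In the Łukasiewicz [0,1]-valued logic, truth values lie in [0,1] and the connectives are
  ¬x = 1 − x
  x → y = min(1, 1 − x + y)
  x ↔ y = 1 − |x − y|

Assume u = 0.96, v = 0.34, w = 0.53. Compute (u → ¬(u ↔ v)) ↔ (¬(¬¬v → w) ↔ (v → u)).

u ↔ v = 1 − |0.96 − 0.34| = 1 − 0.62 = 0.38
¬(u ↔ v) = 1 − 0.38 = 0.62
u → ¬(u ↔ v) = min(1, 1 − 0.96 + 0.62) = min(1, 0.66) = 0.66
¬v = 1 − 0.34 = 0.66
¬¬v = 1 − 0.66 = 0.34
¬¬v → w = min(1, 1 − 0.34 + 0.53) = min(1, 1.19) = 1.00
¬(¬¬v → w) = 1 − 1.00 = 0.00
v → u = min(1, 1 − 0.34 + 0.96) = min(1, 1.62) = 1.00
¬(¬¬v → w) ↔ (v → u) = 1 − |0.00 − 1.00| = 1 − 1.00 = 0.00
(u → ¬(u ↔ v)) ↔ (¬(¬¬v → w) ↔ (v → u)) = 1 − |0.66 − 0.00| = 1 − 0.66 = 0.34

0.34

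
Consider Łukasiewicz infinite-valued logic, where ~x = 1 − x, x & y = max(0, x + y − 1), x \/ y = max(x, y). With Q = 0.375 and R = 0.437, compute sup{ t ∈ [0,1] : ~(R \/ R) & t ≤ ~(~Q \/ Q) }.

0.812

R \/ R = max(0.437, 0.437) = 0.437
~(R \/ R) = 1 − 0.437 = 0.563
So the left factor is ~(R \/ R) = 0.563.
~Q = 1 − 0.375 = 0.625
~Q \/ Q = max(0.625, 0.375) = 0.625
~(~Q \/ Q) = 1 − 0.625 = 0.375
So the right-hand bound is ~(~Q \/ Q) = 0.375.
The residuum of the Łukasiewicz t-norm gives the supremum: min(1, 1 − 0.563 + 0.375).
1 − 0.563 + 0.375 = 0.812, so t = min(1, 0.812) = 0.812.
Check: 0.563 & 0.812 = max(0, 0.375) = 0.375 ≤ 0.375.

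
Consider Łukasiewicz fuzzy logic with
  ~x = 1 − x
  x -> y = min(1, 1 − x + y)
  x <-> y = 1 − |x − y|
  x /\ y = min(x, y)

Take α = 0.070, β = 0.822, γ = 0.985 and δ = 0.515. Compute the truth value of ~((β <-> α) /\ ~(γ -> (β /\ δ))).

0.752

β <-> α = 1 − |0.822 − 0.070| = 1 − 0.752 = 0.248
β /\ δ = min(0.822, 0.515) = 0.515
γ -> (β /\ δ) = min(1, 1 − 0.985 + 0.515) = min(1, 0.530) = 0.530
~(γ -> (β /\ δ)) = 1 − 0.530 = 0.470
(β <-> α) /\ ~(γ -> (β /\ δ)) = min(0.248, 0.470) = 0.248
~((β <-> α) /\ ~(γ -> (β /\ δ))) = 1 − 0.248 = 0.752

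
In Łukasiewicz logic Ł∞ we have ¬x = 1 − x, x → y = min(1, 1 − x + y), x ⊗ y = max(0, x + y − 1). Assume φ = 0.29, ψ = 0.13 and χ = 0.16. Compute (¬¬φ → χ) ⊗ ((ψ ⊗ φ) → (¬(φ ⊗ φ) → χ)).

¬φ = 1 − 0.29 = 0.71
¬¬φ = 1 − 0.71 = 0.29
¬¬φ → χ = min(1, 1 − 0.29 + 0.16) = min(1, 0.87) = 0.87
ψ ⊗ φ = max(0, 0.13 + 0.29 − 1) = max(0, -0.58) = 0.00
φ ⊗ φ = max(0, 0.29 + 0.29 − 1) = max(0, -0.42) = 0.00
¬(φ ⊗ φ) = 1 − 0.00 = 1.00
¬(φ ⊗ φ) → χ = min(1, 1 − 1.00 + 0.16) = min(1, 0.16) = 0.16
(ψ ⊗ φ) → (¬(φ ⊗ φ) → χ) = min(1, 1 − 0.00 + 0.16) = min(1, 1.16) = 1.00
(¬¬φ → χ) ⊗ ((ψ ⊗ φ) → (¬(φ ⊗ φ) → χ)) = max(0, 0.87 + 1.00 − 1) = max(0, 0.87) = 0.87

0.87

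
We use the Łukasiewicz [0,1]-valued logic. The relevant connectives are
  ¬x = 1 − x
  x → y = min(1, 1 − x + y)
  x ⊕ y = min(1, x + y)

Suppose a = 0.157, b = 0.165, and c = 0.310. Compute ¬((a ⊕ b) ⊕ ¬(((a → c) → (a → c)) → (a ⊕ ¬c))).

0.525

a ⊕ b = min(1, 0.157 + 0.165) = min(1, 0.322) = 0.322
a → c = min(1, 1 − 0.157 + 0.310) = min(1, 1.153) = 1.000
(a → c) → (a → c) = min(1, 1 − 1.000 + 1.000) = min(1, 1.000) = 1.000
¬c = 1 − 0.310 = 0.690
a ⊕ ¬c = min(1, 0.157 + 0.690) = min(1, 0.847) = 0.847
((a → c) → (a → c)) → (a ⊕ ¬c) = min(1, 1 − 1.000 + 0.847) = min(1, 0.847) = 0.847
¬(((a → c) → (a → c)) → (a ⊕ ¬c)) = 1 − 0.847 = 0.153
(a ⊕ b) ⊕ ¬(((a → c) → (a → c)) → (a ⊕ ¬c)) = min(1, 0.322 + 0.153) = min(1, 0.475) = 0.475
¬((a ⊕ b) ⊕ ¬(((a → c) → (a → c)) → (a ⊕ ¬c))) = 1 − 0.475 = 0.525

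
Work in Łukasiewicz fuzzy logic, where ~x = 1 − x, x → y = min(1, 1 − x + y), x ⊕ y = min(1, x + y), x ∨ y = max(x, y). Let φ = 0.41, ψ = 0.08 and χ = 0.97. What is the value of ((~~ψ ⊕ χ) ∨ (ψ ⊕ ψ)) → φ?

0.41

~ψ = 1 − 0.08 = 0.92
~~ψ = 1 − 0.92 = 0.08
~~ψ ⊕ χ = min(1, 0.08 + 0.97) = min(1, 1.05) = 1.00
ψ ⊕ ψ = min(1, 0.08 + 0.08) = min(1, 0.16) = 0.16
(~~ψ ⊕ χ) ∨ (ψ ⊕ ψ) = max(1.00, 0.16) = 1.00
((~~ψ ⊕ χ) ∨ (ψ ⊕ ψ)) → φ = min(1, 1 − 1.00 + 0.41) = min(1, 0.41) = 0.41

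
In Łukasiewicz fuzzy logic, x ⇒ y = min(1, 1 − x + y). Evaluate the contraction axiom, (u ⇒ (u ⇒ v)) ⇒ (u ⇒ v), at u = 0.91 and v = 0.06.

0.91

u ⇒ v = min(1, 1 − 0.91 + 0.06) = min(1, 0.15) = 0.15
u ⇒ (u ⇒ v) = min(1, 1 − 0.91 + 0.15) = min(1, 0.24) = 0.24
(u ⇒ (u ⇒ v)) ⇒ (u ⇒ v) = min(1, 1 − 0.24 + 0.15) = min(1, 0.91) = 0.91
(The value 0.91 < 1 shows this instance is not satisfied; fails in Ł∞ (the t-norm is not idempotent).)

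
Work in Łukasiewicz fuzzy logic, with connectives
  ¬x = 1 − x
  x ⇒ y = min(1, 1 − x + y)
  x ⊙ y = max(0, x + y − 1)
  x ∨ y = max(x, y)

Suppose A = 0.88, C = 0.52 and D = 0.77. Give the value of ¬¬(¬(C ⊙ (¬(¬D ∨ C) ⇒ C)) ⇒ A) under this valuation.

1.00

¬D = 1 − 0.77 = 0.23
¬D ∨ C = max(0.23, 0.52) = 0.52
¬(¬D ∨ C) = 1 − 0.52 = 0.48
¬(¬D ∨ C) ⇒ C = min(1, 1 − 0.48 + 0.52) = min(1, 1.04) = 1.00
C ⊙ (¬(¬D ∨ C) ⇒ C) = max(0, 0.52 + 1.00 − 1) = max(0, 0.52) = 0.52
¬(C ⊙ (¬(¬D ∨ C) ⇒ C)) = 1 − 0.52 = 0.48
¬(C ⊙ (¬(¬D ∨ C) ⇒ C)) ⇒ A = min(1, 1 − 0.48 + 0.88) = min(1, 1.40) = 1.00
¬(¬(C ⊙ (¬(¬D ∨ C) ⇒ C)) ⇒ A) = 1 − 1.00 = 0.00
¬¬(¬(C ⊙ (¬(¬D ∨ C) ⇒ C)) ⇒ A) = 1 − 0.00 = 1.00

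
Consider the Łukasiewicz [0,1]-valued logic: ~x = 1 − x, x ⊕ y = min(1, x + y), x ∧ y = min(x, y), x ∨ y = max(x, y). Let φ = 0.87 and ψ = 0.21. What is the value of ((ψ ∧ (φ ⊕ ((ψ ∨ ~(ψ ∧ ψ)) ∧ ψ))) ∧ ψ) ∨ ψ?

ψ ∧ ψ = min(0.21, 0.21) = 0.21
~(ψ ∧ ψ) = 1 − 0.21 = 0.79
ψ ∨ ~(ψ ∧ ψ) = max(0.21, 0.79) = 0.79
(ψ ∨ ~(ψ ∧ ψ)) ∧ ψ = min(0.79, 0.21) = 0.21
φ ⊕ ((ψ ∨ ~(ψ ∧ ψ)) ∧ ψ) = min(1, 0.87 + 0.21) = min(1, 1.08) = 1.00
ψ ∧ (φ ⊕ ((ψ ∨ ~(ψ ∧ ψ)) ∧ ψ)) = min(0.21, 1.00) = 0.21
(ψ ∧ (φ ⊕ ((ψ ∨ ~(ψ ∧ ψ)) ∧ ψ))) ∧ ψ = min(0.21, 0.21) = 0.21
((ψ ∧ (φ ⊕ ((ψ ∨ ~(ψ ∧ ψ)) ∧ ψ))) ∧ ψ) ∨ ψ = max(0.21, 0.21) = 0.21

0.21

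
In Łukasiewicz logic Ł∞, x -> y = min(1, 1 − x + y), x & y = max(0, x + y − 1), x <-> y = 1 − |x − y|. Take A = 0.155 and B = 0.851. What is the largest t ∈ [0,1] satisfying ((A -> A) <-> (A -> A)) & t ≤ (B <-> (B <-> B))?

A -> A = min(1, 1 − 0.155 + 0.155) = min(1, 1.000) = 1.000
(A -> A) <-> (A -> A) = 1 − |1.000 − 1.000| = 1 − 0.000 = 1.000
So the left factor is (A -> A) <-> (A -> A) = 1.000.
B <-> B = 1 − |0.851 − 0.851| = 1 − 0.000 = 1.000
B <-> (B <-> B) = 1 − |0.851 − 1.000| = 1 − 0.149 = 0.851
So the right-hand bound is B <-> (B <-> B) = 0.851.
The residuum of the Łukasiewicz t-norm gives the supremum: min(1, 1 − 1.000 + 0.851).
1 − 1.000 + 0.851 = 0.851, so t = min(1, 0.851) = 0.851.
Check: 1.000 & 0.851 = max(0, 0.851) = 0.851 ≤ 0.851.

0.851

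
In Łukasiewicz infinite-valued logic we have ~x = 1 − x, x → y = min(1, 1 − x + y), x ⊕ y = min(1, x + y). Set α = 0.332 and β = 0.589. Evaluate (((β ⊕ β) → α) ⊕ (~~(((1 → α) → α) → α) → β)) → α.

β ⊕ β = min(1, 0.589 + 0.589) = min(1, 1.178) = 1.000
(β ⊕ β) → α = min(1, 1 − 1.000 + 0.332) = min(1, 0.332) = 0.332
1 → α = min(1, 1 − 1.000 + 0.332) = min(1, 0.332) = 0.332
(1 → α) → α = min(1, 1 − 0.332 + 0.332) = min(1, 1.000) = 1.000
((1 → α) → α) → α = min(1, 1 − 1.000 + 0.332) = min(1, 0.332) = 0.332
~(((1 → α) → α) → α) = 1 − 0.332 = 0.668
~~(((1 → α) → α) → α) = 1 − 0.668 = 0.332
~~(((1 → α) → α) → α) → β = min(1, 1 − 0.332 + 0.589) = min(1, 1.257) = 1.000
((β ⊕ β) → α) ⊕ (~~(((1 → α) → α) → α) → β) = min(1, 0.332 + 1.000) = min(1, 1.332) = 1.000
(((β ⊕ β) → α) ⊕ (~~(((1 → α) → α) → α) → β)) → α = min(1, 1 − 1.000 + 0.332) = min(1, 0.332) = 0.332

0.332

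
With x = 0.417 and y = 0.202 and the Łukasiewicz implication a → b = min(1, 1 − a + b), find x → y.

x → y = min(1, 1 − 0.417 + 0.202) = min(1, 0.785) = 0.785
For comparison, the Gödel implication (1 if a ≤ b else b) would give 0.202.

0.785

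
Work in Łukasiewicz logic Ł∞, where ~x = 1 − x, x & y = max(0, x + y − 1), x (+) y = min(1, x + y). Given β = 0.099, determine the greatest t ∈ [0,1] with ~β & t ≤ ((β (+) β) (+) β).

~β = 1 − 0.099 = 0.901
So the left factor is ~β = 0.901.
β (+) β = min(1, 0.099 + 0.099) = min(1, 0.198) = 0.198
(β (+) β) (+) β = min(1, 0.198 + 0.099) = min(1, 0.297) = 0.297
So the right-hand bound is (β (+) β) (+) β = 0.297.
The residuum of the Łukasiewicz t-norm gives the supremum: min(1, 1 − 0.901 + 0.297).
1 − 0.901 + 0.297 = 0.396, so t = min(1, 0.396) = 0.396.
Check: 0.901 & 0.396 = max(0, 0.297) = 0.297 ≤ 0.297.

0.396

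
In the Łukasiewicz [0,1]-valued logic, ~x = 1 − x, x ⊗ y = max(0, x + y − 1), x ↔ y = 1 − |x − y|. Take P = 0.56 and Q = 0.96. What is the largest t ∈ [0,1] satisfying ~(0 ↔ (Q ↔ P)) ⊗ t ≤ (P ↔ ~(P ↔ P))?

Q ↔ P = 1 − |0.96 − 0.56| = 1 − 0.40 = 0.60
0 ↔ (Q ↔ P) = 1 − |0.00 − 0.60| = 1 − 0.60 = 0.40
~(0 ↔ (Q ↔ P)) = 1 − 0.40 = 0.60
So the left factor is ~(0 ↔ (Q ↔ P)) = 0.60.
P ↔ P = 1 − |0.56 − 0.56| = 1 − 0.00 = 1.00
~(P ↔ P) = 1 − 1.00 = 0.00
P ↔ ~(P ↔ P) = 1 − |0.56 − 0.00| = 1 − 0.56 = 0.44
So the right-hand bound is P ↔ ~(P ↔ P) = 0.44.
The residuum of the Łukasiewicz t-norm gives the supremum: min(1, 1 − 0.60 + 0.44).
1 − 0.60 + 0.44 = 0.84, so t = min(1, 0.84) = 0.84.
Check: 0.60 ⊗ 0.84 = max(0, 0.44) = 0.44 ≤ 0.44.

0.84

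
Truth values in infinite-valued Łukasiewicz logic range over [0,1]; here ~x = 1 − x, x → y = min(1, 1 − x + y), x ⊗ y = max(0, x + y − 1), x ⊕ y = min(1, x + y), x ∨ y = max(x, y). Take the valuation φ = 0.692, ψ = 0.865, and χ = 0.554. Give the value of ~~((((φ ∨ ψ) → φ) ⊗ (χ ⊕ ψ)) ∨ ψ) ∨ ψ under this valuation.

0.865

φ ∨ ψ = max(0.692, 0.865) = 0.865
(φ ∨ ψ) → φ = min(1, 1 − 0.865 + 0.692) = min(1, 0.827) = 0.827
χ ⊕ ψ = min(1, 0.554 + 0.865) = min(1, 1.419) = 1.000
((φ ∨ ψ) → φ) ⊗ (χ ⊕ ψ) = max(0, 0.827 + 1.000 − 1) = max(0, 0.827) = 0.827
(((φ ∨ ψ) → φ) ⊗ (χ ⊕ ψ)) ∨ ψ = max(0.827, 0.865) = 0.865
~((((φ ∨ ψ) → φ) ⊗ (χ ⊕ ψ)) ∨ ψ) = 1 − 0.865 = 0.135
~~((((φ ∨ ψ) → φ) ⊗ (χ ⊕ ψ)) ∨ ψ) = 1 − 0.135 = 0.865
~~((((φ ∨ ψ) → φ) ⊗ (χ ⊕ ψ)) ∨ ψ) ∨ ψ = max(0.865, 0.865) = 0.865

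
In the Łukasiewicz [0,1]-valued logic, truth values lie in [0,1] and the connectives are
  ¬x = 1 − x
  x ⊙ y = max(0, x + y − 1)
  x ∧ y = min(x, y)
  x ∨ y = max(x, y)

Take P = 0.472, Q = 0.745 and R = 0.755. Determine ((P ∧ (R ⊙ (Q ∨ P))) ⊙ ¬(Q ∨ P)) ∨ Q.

0.745

Q ∨ P = max(0.745, 0.472) = 0.745
R ⊙ (Q ∨ P) = max(0, 0.755 + 0.745 − 1) = max(0, 0.500) = 0.500
P ∧ (R ⊙ (Q ∨ P)) = min(0.472, 0.500) = 0.472
¬(Q ∨ P) = 1 − 0.745 = 0.255
(P ∧ (R ⊙ (Q ∨ P))) ⊙ ¬(Q ∨ P) = max(0, 0.472 + 0.255 − 1) = max(0, -0.273) = 0.000
((P ∧ (R ⊙ (Q ∨ P))) ⊙ ¬(Q ∨ P)) ∨ Q = max(0.000, 0.745) = 0.745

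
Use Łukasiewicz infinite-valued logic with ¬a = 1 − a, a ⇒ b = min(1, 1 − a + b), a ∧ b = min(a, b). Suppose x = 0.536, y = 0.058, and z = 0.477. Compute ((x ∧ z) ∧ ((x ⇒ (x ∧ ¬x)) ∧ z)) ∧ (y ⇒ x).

0.477

x ∧ z = min(0.536, 0.477) = 0.477
¬x = 1 − 0.536 = 0.464
x ∧ ¬x = min(0.536, 0.464) = 0.464
x ⇒ (x ∧ ¬x) = min(1, 1 − 0.536 + 0.464) = min(1, 0.928) = 0.928
(x ⇒ (x ∧ ¬x)) ∧ z = min(0.928, 0.477) = 0.477
(x ∧ z) ∧ ((x ⇒ (x ∧ ¬x)) ∧ z) = min(0.477, 0.477) = 0.477
y ⇒ x = min(1, 1 − 0.058 + 0.536) = min(1, 1.478) = 1.000
((x ∧ z) ∧ ((x ⇒ (x ∧ ¬x)) ∧ z)) ∧ (y ⇒ x) = min(0.477, 1.000) = 0.477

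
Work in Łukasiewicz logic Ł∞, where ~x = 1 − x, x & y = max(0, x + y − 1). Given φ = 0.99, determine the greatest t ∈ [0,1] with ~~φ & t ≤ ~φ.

0.02

~φ = 1 − 0.99 = 0.01
~~φ = 1 − 0.01 = 0.99
So the left factor is ~~φ = 0.99.
So the right-hand bound is ~φ = 0.01.
The residuum of the Łukasiewicz t-norm gives the supremum: min(1, 1 − 0.99 + 0.01).
1 − 0.99 + 0.01 = 0.02, so t = min(1, 0.02) = 0.02.
Check: 0.99 & 0.02 = max(0, 0.01) = 0.01 ≤ 0.01.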